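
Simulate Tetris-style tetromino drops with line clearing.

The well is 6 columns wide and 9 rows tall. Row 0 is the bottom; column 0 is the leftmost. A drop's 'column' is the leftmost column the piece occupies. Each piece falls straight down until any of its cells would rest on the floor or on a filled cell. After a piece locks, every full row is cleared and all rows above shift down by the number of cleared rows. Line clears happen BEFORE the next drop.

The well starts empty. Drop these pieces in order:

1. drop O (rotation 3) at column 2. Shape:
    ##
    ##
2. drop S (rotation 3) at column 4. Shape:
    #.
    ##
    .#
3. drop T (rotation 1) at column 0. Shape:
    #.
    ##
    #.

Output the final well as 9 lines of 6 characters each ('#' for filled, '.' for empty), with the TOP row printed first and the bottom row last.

Answer: ......
......
......
......
......
......
......
#...#.
#.##.#

Derivation:
Drop 1: O rot3 at col 2 lands with bottom-row=0; cleared 0 line(s) (total 0); column heights now [0 0 2 2 0 0], max=2
Drop 2: S rot3 at col 4 lands with bottom-row=0; cleared 0 line(s) (total 0); column heights now [0 0 2 2 3 2], max=3
Drop 3: T rot1 at col 0 lands with bottom-row=0; cleared 1 line(s) (total 1); column heights now [2 0 1 1 2 1], max=2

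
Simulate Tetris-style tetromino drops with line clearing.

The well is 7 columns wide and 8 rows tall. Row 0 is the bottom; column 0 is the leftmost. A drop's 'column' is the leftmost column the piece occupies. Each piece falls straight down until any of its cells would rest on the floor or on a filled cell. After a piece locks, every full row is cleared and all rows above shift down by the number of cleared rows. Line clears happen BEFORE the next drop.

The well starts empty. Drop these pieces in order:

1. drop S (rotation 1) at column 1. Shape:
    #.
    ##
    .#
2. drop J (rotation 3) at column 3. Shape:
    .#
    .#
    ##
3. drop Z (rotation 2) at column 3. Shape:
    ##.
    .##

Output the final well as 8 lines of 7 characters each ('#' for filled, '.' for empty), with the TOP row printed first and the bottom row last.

Answer: .......
.......
.......
...##..
....##.
.#..#..
.##.#..
..###..

Derivation:
Drop 1: S rot1 at col 1 lands with bottom-row=0; cleared 0 line(s) (total 0); column heights now [0 3 2 0 0 0 0], max=3
Drop 2: J rot3 at col 3 lands with bottom-row=0; cleared 0 line(s) (total 0); column heights now [0 3 2 1 3 0 0], max=3
Drop 3: Z rot2 at col 3 lands with bottom-row=3; cleared 0 line(s) (total 0); column heights now [0 3 2 5 5 4 0], max=5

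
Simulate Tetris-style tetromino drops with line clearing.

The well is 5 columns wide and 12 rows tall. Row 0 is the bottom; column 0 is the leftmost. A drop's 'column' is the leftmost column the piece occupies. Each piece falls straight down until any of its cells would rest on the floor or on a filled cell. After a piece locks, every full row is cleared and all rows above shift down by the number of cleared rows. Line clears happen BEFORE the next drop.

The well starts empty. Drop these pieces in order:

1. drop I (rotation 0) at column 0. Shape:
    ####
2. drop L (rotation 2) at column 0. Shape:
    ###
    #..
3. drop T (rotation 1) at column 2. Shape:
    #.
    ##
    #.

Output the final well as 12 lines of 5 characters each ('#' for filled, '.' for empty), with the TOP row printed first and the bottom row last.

Answer: .....
.....
.....
.....
.....
.....
..#..
..##.
..#..
###..
#....
####.

Derivation:
Drop 1: I rot0 at col 0 lands with bottom-row=0; cleared 0 line(s) (total 0); column heights now [1 1 1 1 0], max=1
Drop 2: L rot2 at col 0 lands with bottom-row=1; cleared 0 line(s) (total 0); column heights now [3 3 3 1 0], max=3
Drop 3: T rot1 at col 2 lands with bottom-row=3; cleared 0 line(s) (total 0); column heights now [3 3 6 5 0], max=6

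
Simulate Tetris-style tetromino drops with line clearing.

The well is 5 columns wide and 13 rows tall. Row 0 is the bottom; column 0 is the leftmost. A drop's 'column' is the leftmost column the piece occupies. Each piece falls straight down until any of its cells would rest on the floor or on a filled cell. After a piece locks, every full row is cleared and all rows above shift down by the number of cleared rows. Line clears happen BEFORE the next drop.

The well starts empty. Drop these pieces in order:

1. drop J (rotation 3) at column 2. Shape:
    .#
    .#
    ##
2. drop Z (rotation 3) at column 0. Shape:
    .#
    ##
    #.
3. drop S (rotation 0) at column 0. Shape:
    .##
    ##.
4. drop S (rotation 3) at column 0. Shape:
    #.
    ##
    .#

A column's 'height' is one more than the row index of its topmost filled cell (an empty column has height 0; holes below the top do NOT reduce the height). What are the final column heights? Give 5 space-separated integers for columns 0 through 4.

Answer: 8 7 5 3 0

Derivation:
Drop 1: J rot3 at col 2 lands with bottom-row=0; cleared 0 line(s) (total 0); column heights now [0 0 1 3 0], max=3
Drop 2: Z rot3 at col 0 lands with bottom-row=0; cleared 0 line(s) (total 0); column heights now [2 3 1 3 0], max=3
Drop 3: S rot0 at col 0 lands with bottom-row=3; cleared 0 line(s) (total 0); column heights now [4 5 5 3 0], max=5
Drop 4: S rot3 at col 0 lands with bottom-row=5; cleared 0 line(s) (total 0); column heights now [8 7 5 3 0], max=8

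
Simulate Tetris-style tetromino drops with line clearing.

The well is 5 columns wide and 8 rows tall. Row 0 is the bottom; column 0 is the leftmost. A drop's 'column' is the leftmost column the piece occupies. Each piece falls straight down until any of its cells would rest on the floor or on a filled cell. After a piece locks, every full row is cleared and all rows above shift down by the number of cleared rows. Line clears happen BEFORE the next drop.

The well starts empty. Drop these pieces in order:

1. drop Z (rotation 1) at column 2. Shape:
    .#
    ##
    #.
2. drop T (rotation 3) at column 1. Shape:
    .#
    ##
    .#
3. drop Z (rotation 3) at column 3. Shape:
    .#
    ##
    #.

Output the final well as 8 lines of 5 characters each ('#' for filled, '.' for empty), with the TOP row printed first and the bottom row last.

Drop 1: Z rot1 at col 2 lands with bottom-row=0; cleared 0 line(s) (total 0); column heights now [0 0 2 3 0], max=3
Drop 2: T rot3 at col 1 lands with bottom-row=2; cleared 0 line(s) (total 0); column heights now [0 4 5 3 0], max=5
Drop 3: Z rot3 at col 3 lands with bottom-row=3; cleared 0 line(s) (total 0); column heights now [0 4 5 5 6], max=6

Answer: .....
.....
....#
..###
.###.
..##.
..##.
..#..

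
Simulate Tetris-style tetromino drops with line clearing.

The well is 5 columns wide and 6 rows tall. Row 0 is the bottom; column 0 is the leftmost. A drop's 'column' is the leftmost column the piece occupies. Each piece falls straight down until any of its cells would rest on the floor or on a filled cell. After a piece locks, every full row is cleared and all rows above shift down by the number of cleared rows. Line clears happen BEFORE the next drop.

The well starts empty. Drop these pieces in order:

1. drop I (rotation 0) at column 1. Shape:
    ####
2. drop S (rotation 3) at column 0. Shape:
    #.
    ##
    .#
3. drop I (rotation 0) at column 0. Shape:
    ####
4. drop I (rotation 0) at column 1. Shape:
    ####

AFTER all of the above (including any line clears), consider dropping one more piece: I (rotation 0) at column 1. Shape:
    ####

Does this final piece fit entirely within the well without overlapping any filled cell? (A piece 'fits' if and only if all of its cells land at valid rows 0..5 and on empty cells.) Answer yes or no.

Drop 1: I rot0 at col 1 lands with bottom-row=0; cleared 0 line(s) (total 0); column heights now [0 1 1 1 1], max=1
Drop 2: S rot3 at col 0 lands with bottom-row=1; cleared 0 line(s) (total 0); column heights now [4 3 1 1 1], max=4
Drop 3: I rot0 at col 0 lands with bottom-row=4; cleared 0 line(s) (total 0); column heights now [5 5 5 5 1], max=5
Drop 4: I rot0 at col 1 lands with bottom-row=5; cleared 0 line(s) (total 0); column heights now [5 6 6 6 6], max=6
Test piece I rot0 at col 1 (width 4): heights before test = [5 6 6 6 6]; fits = False

Answer: no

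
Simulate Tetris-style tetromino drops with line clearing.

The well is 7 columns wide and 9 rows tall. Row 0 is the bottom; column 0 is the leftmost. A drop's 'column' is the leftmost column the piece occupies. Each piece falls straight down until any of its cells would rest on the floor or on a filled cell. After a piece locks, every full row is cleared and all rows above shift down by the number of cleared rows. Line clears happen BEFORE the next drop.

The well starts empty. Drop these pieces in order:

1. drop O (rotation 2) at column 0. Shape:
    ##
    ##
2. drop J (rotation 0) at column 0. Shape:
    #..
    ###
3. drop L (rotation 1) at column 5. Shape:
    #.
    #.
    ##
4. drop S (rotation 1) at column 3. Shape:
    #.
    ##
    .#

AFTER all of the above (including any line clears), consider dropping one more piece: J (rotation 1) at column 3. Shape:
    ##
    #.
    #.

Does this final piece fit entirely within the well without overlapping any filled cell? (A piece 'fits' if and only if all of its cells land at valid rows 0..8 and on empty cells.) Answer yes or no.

Answer: yes

Derivation:
Drop 1: O rot2 at col 0 lands with bottom-row=0; cleared 0 line(s) (total 0); column heights now [2 2 0 0 0 0 0], max=2
Drop 2: J rot0 at col 0 lands with bottom-row=2; cleared 0 line(s) (total 0); column heights now [4 3 3 0 0 0 0], max=4
Drop 3: L rot1 at col 5 lands with bottom-row=0; cleared 0 line(s) (total 0); column heights now [4 3 3 0 0 3 1], max=4
Drop 4: S rot1 at col 3 lands with bottom-row=0; cleared 0 line(s) (total 0); column heights now [4 3 3 3 2 3 1], max=4
Test piece J rot1 at col 3 (width 2): heights before test = [4 3 3 3 2 3 1]; fits = True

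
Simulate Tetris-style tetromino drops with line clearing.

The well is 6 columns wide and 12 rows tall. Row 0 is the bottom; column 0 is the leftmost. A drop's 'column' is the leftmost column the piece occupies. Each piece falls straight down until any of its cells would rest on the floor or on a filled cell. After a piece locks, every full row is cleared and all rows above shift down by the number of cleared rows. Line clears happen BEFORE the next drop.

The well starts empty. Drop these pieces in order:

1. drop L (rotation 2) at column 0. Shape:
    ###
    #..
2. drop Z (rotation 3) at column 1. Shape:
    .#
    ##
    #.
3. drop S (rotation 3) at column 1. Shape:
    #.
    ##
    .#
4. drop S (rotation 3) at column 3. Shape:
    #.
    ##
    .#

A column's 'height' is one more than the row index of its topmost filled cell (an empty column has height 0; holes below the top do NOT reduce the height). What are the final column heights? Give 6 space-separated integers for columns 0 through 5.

Answer: 2 8 7 3 2 0

Derivation:
Drop 1: L rot2 at col 0 lands with bottom-row=0; cleared 0 line(s) (total 0); column heights now [2 2 2 0 0 0], max=2
Drop 2: Z rot3 at col 1 lands with bottom-row=2; cleared 0 line(s) (total 0); column heights now [2 4 5 0 0 0], max=5
Drop 3: S rot3 at col 1 lands with bottom-row=5; cleared 0 line(s) (total 0); column heights now [2 8 7 0 0 0], max=8
Drop 4: S rot3 at col 3 lands with bottom-row=0; cleared 0 line(s) (total 0); column heights now [2 8 7 3 2 0], max=8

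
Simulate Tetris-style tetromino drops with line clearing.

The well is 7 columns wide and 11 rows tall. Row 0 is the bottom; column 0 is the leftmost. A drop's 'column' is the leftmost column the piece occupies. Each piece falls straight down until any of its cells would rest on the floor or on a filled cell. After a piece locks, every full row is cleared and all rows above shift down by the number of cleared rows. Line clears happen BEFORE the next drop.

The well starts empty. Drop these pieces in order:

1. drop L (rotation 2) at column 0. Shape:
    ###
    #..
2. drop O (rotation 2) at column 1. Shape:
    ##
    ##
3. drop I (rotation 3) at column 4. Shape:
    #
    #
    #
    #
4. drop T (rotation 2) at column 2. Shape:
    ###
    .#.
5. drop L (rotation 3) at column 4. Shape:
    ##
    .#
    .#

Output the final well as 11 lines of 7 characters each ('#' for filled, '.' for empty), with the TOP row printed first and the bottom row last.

Answer: .......
.......
.......
.......
.......
....##.
..####.
.#####.
.##.#..
###.#..
#...#..

Derivation:
Drop 1: L rot2 at col 0 lands with bottom-row=0; cleared 0 line(s) (total 0); column heights now [2 2 2 0 0 0 0], max=2
Drop 2: O rot2 at col 1 lands with bottom-row=2; cleared 0 line(s) (total 0); column heights now [2 4 4 0 0 0 0], max=4
Drop 3: I rot3 at col 4 lands with bottom-row=0; cleared 0 line(s) (total 0); column heights now [2 4 4 0 4 0 0], max=4
Drop 4: T rot2 at col 2 lands with bottom-row=3; cleared 0 line(s) (total 0); column heights now [2 4 5 5 5 0 0], max=5
Drop 5: L rot3 at col 4 lands with bottom-row=3; cleared 0 line(s) (total 0); column heights now [2 4 5 5 6 6 0], max=6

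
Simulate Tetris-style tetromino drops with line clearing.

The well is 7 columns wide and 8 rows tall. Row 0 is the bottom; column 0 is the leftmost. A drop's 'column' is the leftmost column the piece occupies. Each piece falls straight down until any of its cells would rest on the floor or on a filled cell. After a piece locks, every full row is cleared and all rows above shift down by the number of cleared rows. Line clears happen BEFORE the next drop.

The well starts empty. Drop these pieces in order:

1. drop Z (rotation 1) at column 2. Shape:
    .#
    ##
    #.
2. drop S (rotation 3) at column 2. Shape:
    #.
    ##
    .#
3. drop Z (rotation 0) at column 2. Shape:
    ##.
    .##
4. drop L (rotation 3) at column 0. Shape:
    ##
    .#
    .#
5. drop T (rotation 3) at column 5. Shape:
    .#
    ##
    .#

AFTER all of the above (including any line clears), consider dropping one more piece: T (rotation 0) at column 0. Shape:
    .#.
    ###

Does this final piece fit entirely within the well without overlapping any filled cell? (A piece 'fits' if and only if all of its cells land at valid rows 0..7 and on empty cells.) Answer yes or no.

Drop 1: Z rot1 at col 2 lands with bottom-row=0; cleared 0 line(s) (total 0); column heights now [0 0 2 3 0 0 0], max=3
Drop 2: S rot3 at col 2 lands with bottom-row=3; cleared 0 line(s) (total 0); column heights now [0 0 6 5 0 0 0], max=6
Drop 3: Z rot0 at col 2 lands with bottom-row=5; cleared 0 line(s) (total 0); column heights now [0 0 7 7 6 0 0], max=7
Drop 4: L rot3 at col 0 lands with bottom-row=0; cleared 0 line(s) (total 0); column heights now [3 3 7 7 6 0 0], max=7
Drop 5: T rot3 at col 5 lands with bottom-row=0; cleared 0 line(s) (total 0); column heights now [3 3 7 7 6 2 3], max=7
Test piece T rot0 at col 0 (width 3): heights before test = [3 3 7 7 6 2 3]; fits = False

Answer: no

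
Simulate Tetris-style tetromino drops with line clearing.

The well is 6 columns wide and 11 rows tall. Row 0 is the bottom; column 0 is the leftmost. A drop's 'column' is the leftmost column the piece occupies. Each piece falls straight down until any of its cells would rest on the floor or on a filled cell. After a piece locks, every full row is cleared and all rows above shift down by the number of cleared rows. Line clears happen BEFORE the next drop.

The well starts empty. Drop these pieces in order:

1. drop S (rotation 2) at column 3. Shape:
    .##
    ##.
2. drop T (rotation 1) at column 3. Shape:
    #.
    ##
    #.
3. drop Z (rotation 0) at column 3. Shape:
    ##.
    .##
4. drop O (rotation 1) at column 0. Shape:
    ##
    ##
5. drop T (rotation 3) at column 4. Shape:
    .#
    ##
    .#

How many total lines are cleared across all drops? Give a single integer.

Drop 1: S rot2 at col 3 lands with bottom-row=0; cleared 0 line(s) (total 0); column heights now [0 0 0 1 2 2], max=2
Drop 2: T rot1 at col 3 lands with bottom-row=1; cleared 0 line(s) (total 0); column heights now [0 0 0 4 3 2], max=4
Drop 3: Z rot0 at col 3 lands with bottom-row=3; cleared 0 line(s) (total 0); column heights now [0 0 0 5 5 4], max=5
Drop 4: O rot1 at col 0 lands with bottom-row=0; cleared 0 line(s) (total 0); column heights now [2 2 0 5 5 4], max=5
Drop 5: T rot3 at col 4 lands with bottom-row=4; cleared 0 line(s) (total 0); column heights now [2 2 0 5 6 7], max=7

Answer: 0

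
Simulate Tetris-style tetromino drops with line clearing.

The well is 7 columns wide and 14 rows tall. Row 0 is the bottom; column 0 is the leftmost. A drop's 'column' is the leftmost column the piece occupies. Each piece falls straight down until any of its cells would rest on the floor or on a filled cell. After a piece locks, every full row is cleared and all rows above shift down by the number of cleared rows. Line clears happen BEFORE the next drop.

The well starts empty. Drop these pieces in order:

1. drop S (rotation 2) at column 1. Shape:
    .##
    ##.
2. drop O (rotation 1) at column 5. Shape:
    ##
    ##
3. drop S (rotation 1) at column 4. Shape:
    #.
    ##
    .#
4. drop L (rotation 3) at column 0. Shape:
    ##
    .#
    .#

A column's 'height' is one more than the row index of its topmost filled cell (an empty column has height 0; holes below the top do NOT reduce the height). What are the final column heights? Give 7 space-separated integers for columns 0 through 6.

Answer: 4 4 2 2 5 4 2

Derivation:
Drop 1: S rot2 at col 1 lands with bottom-row=0; cleared 0 line(s) (total 0); column heights now [0 1 2 2 0 0 0], max=2
Drop 2: O rot1 at col 5 lands with bottom-row=0; cleared 0 line(s) (total 0); column heights now [0 1 2 2 0 2 2], max=2
Drop 3: S rot1 at col 4 lands with bottom-row=2; cleared 0 line(s) (total 0); column heights now [0 1 2 2 5 4 2], max=5
Drop 4: L rot3 at col 0 lands with bottom-row=1; cleared 0 line(s) (total 0); column heights now [4 4 2 2 5 4 2], max=5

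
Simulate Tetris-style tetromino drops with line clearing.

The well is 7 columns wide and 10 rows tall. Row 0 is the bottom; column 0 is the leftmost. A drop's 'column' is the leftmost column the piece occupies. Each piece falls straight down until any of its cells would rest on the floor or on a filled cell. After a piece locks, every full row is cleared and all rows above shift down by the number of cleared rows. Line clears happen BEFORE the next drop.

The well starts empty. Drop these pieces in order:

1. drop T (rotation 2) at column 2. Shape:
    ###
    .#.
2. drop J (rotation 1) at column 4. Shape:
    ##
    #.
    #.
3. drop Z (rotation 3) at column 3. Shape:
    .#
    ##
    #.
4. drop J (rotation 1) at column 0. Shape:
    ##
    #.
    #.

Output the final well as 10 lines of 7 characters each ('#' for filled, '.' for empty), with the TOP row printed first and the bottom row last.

Drop 1: T rot2 at col 2 lands with bottom-row=0; cleared 0 line(s) (total 0); column heights now [0 0 2 2 2 0 0], max=2
Drop 2: J rot1 at col 4 lands with bottom-row=2; cleared 0 line(s) (total 0); column heights now [0 0 2 2 5 5 0], max=5
Drop 3: Z rot3 at col 3 lands with bottom-row=4; cleared 0 line(s) (total 0); column heights now [0 0 2 6 7 5 0], max=7
Drop 4: J rot1 at col 0 lands with bottom-row=0; cleared 0 line(s) (total 0); column heights now [3 3 2 6 7 5 0], max=7

Answer: .......
.......
.......
....#..
...##..
...###.
....#..
##..#..
#.###..
#..#...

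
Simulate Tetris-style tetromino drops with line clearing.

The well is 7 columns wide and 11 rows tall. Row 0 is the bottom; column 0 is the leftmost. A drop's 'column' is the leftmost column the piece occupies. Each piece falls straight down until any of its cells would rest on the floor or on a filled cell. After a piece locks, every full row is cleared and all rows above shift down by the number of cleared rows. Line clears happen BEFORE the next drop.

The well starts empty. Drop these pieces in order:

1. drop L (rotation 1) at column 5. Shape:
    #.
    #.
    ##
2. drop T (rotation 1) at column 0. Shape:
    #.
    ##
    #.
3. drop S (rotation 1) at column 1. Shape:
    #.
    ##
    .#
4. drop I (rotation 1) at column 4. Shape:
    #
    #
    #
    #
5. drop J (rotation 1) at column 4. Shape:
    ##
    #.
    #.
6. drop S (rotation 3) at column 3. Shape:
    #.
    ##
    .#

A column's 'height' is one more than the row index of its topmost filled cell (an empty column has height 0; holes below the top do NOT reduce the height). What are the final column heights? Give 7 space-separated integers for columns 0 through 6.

Answer: 3 4 3 10 9 7 1

Derivation:
Drop 1: L rot1 at col 5 lands with bottom-row=0; cleared 0 line(s) (total 0); column heights now [0 0 0 0 0 3 1], max=3
Drop 2: T rot1 at col 0 lands with bottom-row=0; cleared 0 line(s) (total 0); column heights now [3 2 0 0 0 3 1], max=3
Drop 3: S rot1 at col 1 lands with bottom-row=1; cleared 0 line(s) (total 0); column heights now [3 4 3 0 0 3 1], max=4
Drop 4: I rot1 at col 4 lands with bottom-row=0; cleared 0 line(s) (total 0); column heights now [3 4 3 0 4 3 1], max=4
Drop 5: J rot1 at col 4 lands with bottom-row=4; cleared 0 line(s) (total 0); column heights now [3 4 3 0 7 7 1], max=7
Drop 6: S rot3 at col 3 lands with bottom-row=7; cleared 0 line(s) (total 0); column heights now [3 4 3 10 9 7 1], max=10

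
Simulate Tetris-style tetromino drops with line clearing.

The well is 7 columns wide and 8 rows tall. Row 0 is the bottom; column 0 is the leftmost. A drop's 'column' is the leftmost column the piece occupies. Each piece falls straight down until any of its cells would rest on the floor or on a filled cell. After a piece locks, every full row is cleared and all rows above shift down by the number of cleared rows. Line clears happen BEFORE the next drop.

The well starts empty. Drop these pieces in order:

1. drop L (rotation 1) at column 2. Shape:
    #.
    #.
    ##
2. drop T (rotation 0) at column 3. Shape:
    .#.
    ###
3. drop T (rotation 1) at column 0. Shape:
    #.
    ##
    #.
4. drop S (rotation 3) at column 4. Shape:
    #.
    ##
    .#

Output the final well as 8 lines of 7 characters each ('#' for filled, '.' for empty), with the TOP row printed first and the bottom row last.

Answer: .......
.......
.......
....#..
....##.
#.#.##.
######.
#.##...

Derivation:
Drop 1: L rot1 at col 2 lands with bottom-row=0; cleared 0 line(s) (total 0); column heights now [0 0 3 1 0 0 0], max=3
Drop 2: T rot0 at col 3 lands with bottom-row=1; cleared 0 line(s) (total 0); column heights now [0 0 3 2 3 2 0], max=3
Drop 3: T rot1 at col 0 lands with bottom-row=0; cleared 0 line(s) (total 0); column heights now [3 2 3 2 3 2 0], max=3
Drop 4: S rot3 at col 4 lands with bottom-row=2; cleared 0 line(s) (total 0); column heights now [3 2 3 2 5 4 0], max=5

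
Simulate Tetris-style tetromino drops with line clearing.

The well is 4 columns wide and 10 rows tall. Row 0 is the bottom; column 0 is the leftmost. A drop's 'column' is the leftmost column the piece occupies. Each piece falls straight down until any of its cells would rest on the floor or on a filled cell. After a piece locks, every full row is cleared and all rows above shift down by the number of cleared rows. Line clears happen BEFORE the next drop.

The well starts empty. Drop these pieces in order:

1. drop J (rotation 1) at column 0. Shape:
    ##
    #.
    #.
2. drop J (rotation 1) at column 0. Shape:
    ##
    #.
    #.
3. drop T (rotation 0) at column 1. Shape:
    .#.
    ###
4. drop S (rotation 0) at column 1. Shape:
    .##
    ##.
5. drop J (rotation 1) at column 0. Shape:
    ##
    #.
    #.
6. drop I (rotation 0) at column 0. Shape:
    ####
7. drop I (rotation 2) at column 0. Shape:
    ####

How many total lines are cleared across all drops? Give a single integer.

Answer: 3

Derivation:
Drop 1: J rot1 at col 0 lands with bottom-row=0; cleared 0 line(s) (total 0); column heights now [3 3 0 0], max=3
Drop 2: J rot1 at col 0 lands with bottom-row=3; cleared 0 line(s) (total 0); column heights now [6 6 0 0], max=6
Drop 3: T rot0 at col 1 lands with bottom-row=6; cleared 0 line(s) (total 0); column heights now [6 7 8 7], max=8
Drop 4: S rot0 at col 1 lands with bottom-row=8; cleared 0 line(s) (total 0); column heights now [6 9 10 10], max=10
Drop 5: J rot1 at col 0 lands with bottom-row=7; cleared 1 line(s) (total 1); column heights now [9 9 9 7], max=9
Drop 6: I rot0 at col 0 lands with bottom-row=9; cleared 1 line(s) (total 2); column heights now [9 9 9 7], max=9
Drop 7: I rot2 at col 0 lands with bottom-row=9; cleared 1 line(s) (total 3); column heights now [9 9 9 7], max=9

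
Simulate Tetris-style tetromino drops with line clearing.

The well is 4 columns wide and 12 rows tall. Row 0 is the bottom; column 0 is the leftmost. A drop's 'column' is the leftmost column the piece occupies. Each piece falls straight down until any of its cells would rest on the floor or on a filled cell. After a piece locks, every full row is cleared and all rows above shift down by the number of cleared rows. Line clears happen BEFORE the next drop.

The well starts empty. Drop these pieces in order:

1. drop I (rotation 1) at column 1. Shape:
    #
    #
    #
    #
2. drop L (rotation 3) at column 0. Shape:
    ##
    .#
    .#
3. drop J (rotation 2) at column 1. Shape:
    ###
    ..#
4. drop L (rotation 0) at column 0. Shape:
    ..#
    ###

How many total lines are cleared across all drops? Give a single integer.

Answer: 0

Derivation:
Drop 1: I rot1 at col 1 lands with bottom-row=0; cleared 0 line(s) (total 0); column heights now [0 4 0 0], max=4
Drop 2: L rot3 at col 0 lands with bottom-row=4; cleared 0 line(s) (total 0); column heights now [7 7 0 0], max=7
Drop 3: J rot2 at col 1 lands with bottom-row=6; cleared 0 line(s) (total 0); column heights now [7 8 8 8], max=8
Drop 4: L rot0 at col 0 lands with bottom-row=8; cleared 0 line(s) (total 0); column heights now [9 9 10 8], max=10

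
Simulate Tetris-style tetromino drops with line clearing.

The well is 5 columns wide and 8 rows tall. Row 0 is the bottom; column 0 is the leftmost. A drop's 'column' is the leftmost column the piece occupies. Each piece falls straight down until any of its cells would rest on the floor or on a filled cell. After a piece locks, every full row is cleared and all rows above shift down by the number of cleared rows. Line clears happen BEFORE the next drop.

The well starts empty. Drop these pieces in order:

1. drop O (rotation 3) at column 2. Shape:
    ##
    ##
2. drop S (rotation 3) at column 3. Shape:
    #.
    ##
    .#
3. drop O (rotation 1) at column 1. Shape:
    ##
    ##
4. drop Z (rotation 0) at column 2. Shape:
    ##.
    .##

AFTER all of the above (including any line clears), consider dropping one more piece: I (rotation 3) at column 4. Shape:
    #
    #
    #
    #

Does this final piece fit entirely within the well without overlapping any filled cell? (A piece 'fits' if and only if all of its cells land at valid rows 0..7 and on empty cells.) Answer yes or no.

Answer: no

Derivation:
Drop 1: O rot3 at col 2 lands with bottom-row=0; cleared 0 line(s) (total 0); column heights now [0 0 2 2 0], max=2
Drop 2: S rot3 at col 3 lands with bottom-row=1; cleared 0 line(s) (total 0); column heights now [0 0 2 4 3], max=4
Drop 3: O rot1 at col 1 lands with bottom-row=2; cleared 0 line(s) (total 0); column heights now [0 4 4 4 3], max=4
Drop 4: Z rot0 at col 2 lands with bottom-row=4; cleared 0 line(s) (total 0); column heights now [0 4 6 6 5], max=6
Test piece I rot3 at col 4 (width 1): heights before test = [0 4 6 6 5]; fits = False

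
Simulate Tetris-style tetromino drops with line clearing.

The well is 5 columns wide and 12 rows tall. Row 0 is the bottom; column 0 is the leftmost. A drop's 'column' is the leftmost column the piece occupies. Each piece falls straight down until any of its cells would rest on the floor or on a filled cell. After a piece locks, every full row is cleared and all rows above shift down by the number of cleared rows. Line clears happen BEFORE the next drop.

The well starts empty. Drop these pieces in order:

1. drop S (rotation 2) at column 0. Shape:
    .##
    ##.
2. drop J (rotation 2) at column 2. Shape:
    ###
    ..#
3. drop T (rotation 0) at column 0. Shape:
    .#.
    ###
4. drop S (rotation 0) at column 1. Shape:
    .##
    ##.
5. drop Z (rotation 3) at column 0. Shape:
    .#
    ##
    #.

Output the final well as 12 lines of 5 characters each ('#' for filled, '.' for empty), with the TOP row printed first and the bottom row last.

Drop 1: S rot2 at col 0 lands with bottom-row=0; cleared 0 line(s) (total 0); column heights now [1 2 2 0 0], max=2
Drop 2: J rot2 at col 2 lands with bottom-row=1; cleared 0 line(s) (total 0); column heights now [1 2 3 3 3], max=3
Drop 3: T rot0 at col 0 lands with bottom-row=3; cleared 0 line(s) (total 0); column heights now [4 5 4 3 3], max=5
Drop 4: S rot0 at col 1 lands with bottom-row=5; cleared 0 line(s) (total 0); column heights now [4 6 7 7 3], max=7
Drop 5: Z rot3 at col 0 lands with bottom-row=5; cleared 0 line(s) (total 0); column heights now [7 8 7 7 3], max=8

Answer: .....
.....
.....
.....
.#...
####.
###..
.#...
###..
..###
.##.#
##...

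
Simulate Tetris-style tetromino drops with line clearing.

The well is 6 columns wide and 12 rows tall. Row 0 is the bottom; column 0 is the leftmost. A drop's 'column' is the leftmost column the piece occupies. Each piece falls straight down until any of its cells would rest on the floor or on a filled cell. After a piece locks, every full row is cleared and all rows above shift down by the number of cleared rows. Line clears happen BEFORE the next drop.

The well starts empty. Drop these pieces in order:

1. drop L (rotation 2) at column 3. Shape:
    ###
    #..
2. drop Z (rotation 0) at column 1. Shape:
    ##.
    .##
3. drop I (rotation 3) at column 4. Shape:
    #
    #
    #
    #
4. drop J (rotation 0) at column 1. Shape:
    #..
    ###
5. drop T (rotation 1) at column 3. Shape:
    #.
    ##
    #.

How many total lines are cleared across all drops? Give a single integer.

Drop 1: L rot2 at col 3 lands with bottom-row=0; cleared 0 line(s) (total 0); column heights now [0 0 0 2 2 2], max=2
Drop 2: Z rot0 at col 1 lands with bottom-row=2; cleared 0 line(s) (total 0); column heights now [0 4 4 3 2 2], max=4
Drop 3: I rot3 at col 4 lands with bottom-row=2; cleared 0 line(s) (total 0); column heights now [0 4 4 3 6 2], max=6
Drop 4: J rot0 at col 1 lands with bottom-row=4; cleared 0 line(s) (total 0); column heights now [0 6 5 5 6 2], max=6
Drop 5: T rot1 at col 3 lands with bottom-row=5; cleared 0 line(s) (total 0); column heights now [0 6 5 8 7 2], max=8

Answer: 0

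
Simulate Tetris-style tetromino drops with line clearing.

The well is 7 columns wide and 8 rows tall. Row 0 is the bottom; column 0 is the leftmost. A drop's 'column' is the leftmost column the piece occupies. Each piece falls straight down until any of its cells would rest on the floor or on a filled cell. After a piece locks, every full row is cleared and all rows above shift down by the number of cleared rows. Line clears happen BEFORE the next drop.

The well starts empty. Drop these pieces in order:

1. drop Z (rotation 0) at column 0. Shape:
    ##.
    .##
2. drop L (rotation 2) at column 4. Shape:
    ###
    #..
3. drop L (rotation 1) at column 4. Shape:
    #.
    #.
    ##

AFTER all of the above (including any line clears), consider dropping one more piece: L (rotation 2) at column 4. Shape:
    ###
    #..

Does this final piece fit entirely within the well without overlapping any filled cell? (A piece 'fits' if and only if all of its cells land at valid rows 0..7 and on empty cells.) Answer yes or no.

Drop 1: Z rot0 at col 0 lands with bottom-row=0; cleared 0 line(s) (total 0); column heights now [2 2 1 0 0 0 0], max=2
Drop 2: L rot2 at col 4 lands with bottom-row=0; cleared 0 line(s) (total 0); column heights now [2 2 1 0 2 2 2], max=2
Drop 3: L rot1 at col 4 lands with bottom-row=2; cleared 0 line(s) (total 0); column heights now [2 2 1 0 5 3 2], max=5
Test piece L rot2 at col 4 (width 3): heights before test = [2 2 1 0 5 3 2]; fits = True

Answer: yes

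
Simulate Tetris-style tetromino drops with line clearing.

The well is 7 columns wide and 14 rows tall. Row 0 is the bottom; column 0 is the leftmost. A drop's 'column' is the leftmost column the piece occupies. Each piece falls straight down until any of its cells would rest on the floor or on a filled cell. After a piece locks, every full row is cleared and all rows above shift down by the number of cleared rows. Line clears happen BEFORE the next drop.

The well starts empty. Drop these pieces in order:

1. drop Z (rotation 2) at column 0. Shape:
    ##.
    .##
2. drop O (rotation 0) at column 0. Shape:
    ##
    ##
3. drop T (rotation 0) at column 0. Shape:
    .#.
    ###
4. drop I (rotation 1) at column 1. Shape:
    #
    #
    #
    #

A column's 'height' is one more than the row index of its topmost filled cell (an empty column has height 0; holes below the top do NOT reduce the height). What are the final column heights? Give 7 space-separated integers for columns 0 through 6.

Answer: 5 10 5 0 0 0 0

Derivation:
Drop 1: Z rot2 at col 0 lands with bottom-row=0; cleared 0 line(s) (total 0); column heights now [2 2 1 0 0 0 0], max=2
Drop 2: O rot0 at col 0 lands with bottom-row=2; cleared 0 line(s) (total 0); column heights now [4 4 1 0 0 0 0], max=4
Drop 3: T rot0 at col 0 lands with bottom-row=4; cleared 0 line(s) (total 0); column heights now [5 6 5 0 0 0 0], max=6
Drop 4: I rot1 at col 1 lands with bottom-row=6; cleared 0 line(s) (total 0); column heights now [5 10 5 0 0 0 0], max=10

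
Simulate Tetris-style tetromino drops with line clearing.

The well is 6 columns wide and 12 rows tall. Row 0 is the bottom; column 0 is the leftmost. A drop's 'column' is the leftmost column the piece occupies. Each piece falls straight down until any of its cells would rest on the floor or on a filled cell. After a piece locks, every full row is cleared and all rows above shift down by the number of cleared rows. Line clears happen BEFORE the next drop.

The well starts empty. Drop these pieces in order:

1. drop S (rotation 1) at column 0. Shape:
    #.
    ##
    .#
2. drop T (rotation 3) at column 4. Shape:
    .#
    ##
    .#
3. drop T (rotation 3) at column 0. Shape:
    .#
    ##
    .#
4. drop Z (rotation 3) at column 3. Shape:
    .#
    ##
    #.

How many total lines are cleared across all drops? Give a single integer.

Answer: 0

Derivation:
Drop 1: S rot1 at col 0 lands with bottom-row=0; cleared 0 line(s) (total 0); column heights now [3 2 0 0 0 0], max=3
Drop 2: T rot3 at col 4 lands with bottom-row=0; cleared 0 line(s) (total 0); column heights now [3 2 0 0 2 3], max=3
Drop 3: T rot3 at col 0 lands with bottom-row=2; cleared 0 line(s) (total 0); column heights now [4 5 0 0 2 3], max=5
Drop 4: Z rot3 at col 3 lands with bottom-row=1; cleared 0 line(s) (total 0); column heights now [4 5 0 3 4 3], max=5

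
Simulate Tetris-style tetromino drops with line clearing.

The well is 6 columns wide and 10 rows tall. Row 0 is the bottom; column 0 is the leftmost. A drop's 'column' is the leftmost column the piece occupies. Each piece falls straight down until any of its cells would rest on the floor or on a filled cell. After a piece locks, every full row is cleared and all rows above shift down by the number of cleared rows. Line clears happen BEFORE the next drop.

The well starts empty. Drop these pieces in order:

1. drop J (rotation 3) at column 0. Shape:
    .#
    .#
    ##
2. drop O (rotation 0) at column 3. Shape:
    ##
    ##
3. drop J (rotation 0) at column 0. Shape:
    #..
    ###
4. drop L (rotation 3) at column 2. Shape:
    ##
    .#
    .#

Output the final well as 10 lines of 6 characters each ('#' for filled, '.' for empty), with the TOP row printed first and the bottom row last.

Answer: ......
......
......
......
......
#.##..
####..
.#.#..
.#.##.
##.##.

Derivation:
Drop 1: J rot3 at col 0 lands with bottom-row=0; cleared 0 line(s) (total 0); column heights now [1 3 0 0 0 0], max=3
Drop 2: O rot0 at col 3 lands with bottom-row=0; cleared 0 line(s) (total 0); column heights now [1 3 0 2 2 0], max=3
Drop 3: J rot0 at col 0 lands with bottom-row=3; cleared 0 line(s) (total 0); column heights now [5 4 4 2 2 0], max=5
Drop 4: L rot3 at col 2 lands with bottom-row=2; cleared 0 line(s) (total 0); column heights now [5 4 5 5 2 0], max=5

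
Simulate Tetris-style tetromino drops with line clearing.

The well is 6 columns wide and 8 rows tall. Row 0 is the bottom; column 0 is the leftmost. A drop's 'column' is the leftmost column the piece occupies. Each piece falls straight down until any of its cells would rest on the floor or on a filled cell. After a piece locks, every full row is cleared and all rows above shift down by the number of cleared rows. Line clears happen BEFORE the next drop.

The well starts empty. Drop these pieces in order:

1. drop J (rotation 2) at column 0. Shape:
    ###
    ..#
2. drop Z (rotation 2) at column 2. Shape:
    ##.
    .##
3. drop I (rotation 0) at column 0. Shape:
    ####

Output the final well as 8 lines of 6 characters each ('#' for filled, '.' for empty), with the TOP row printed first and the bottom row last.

Answer: ......
......
......
......
####..
..##..
#####.
..#...

Derivation:
Drop 1: J rot2 at col 0 lands with bottom-row=0; cleared 0 line(s) (total 0); column heights now [2 2 2 0 0 0], max=2
Drop 2: Z rot2 at col 2 lands with bottom-row=1; cleared 0 line(s) (total 0); column heights now [2 2 3 3 2 0], max=3
Drop 3: I rot0 at col 0 lands with bottom-row=3; cleared 0 line(s) (total 0); column heights now [4 4 4 4 2 0], max=4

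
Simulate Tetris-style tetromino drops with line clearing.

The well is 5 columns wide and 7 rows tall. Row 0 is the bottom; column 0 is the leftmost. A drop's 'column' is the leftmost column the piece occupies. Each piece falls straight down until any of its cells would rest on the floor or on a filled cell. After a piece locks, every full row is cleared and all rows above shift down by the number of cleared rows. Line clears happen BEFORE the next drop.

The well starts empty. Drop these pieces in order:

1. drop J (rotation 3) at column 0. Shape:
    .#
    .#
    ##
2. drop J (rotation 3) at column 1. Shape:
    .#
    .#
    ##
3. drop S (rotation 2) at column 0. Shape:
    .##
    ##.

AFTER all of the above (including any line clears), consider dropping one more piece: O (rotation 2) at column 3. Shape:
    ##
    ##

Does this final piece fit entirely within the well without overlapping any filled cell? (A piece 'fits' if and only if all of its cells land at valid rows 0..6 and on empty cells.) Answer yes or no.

Drop 1: J rot3 at col 0 lands with bottom-row=0; cleared 0 line(s) (total 0); column heights now [1 3 0 0 0], max=3
Drop 2: J rot3 at col 1 lands with bottom-row=3; cleared 0 line(s) (total 0); column heights now [1 4 6 0 0], max=6
Drop 3: S rot2 at col 0 lands with bottom-row=5; cleared 0 line(s) (total 0); column heights now [6 7 7 0 0], max=7
Test piece O rot2 at col 3 (width 2): heights before test = [6 7 7 0 0]; fits = True

Answer: yes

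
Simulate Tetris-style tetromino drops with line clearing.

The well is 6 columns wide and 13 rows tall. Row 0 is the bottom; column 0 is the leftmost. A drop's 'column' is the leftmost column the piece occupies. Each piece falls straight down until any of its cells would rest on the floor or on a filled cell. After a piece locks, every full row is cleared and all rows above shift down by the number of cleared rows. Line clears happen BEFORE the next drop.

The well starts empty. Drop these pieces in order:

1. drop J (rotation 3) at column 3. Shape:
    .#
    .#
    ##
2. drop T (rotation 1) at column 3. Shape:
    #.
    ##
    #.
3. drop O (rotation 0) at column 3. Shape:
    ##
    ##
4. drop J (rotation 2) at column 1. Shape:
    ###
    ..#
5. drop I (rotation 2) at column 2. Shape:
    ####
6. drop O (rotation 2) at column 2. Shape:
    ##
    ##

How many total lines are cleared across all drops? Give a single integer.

Drop 1: J rot3 at col 3 lands with bottom-row=0; cleared 0 line(s) (total 0); column heights now [0 0 0 1 3 0], max=3
Drop 2: T rot1 at col 3 lands with bottom-row=2; cleared 0 line(s) (total 0); column heights now [0 0 0 5 4 0], max=5
Drop 3: O rot0 at col 3 lands with bottom-row=5; cleared 0 line(s) (total 0); column heights now [0 0 0 7 7 0], max=7
Drop 4: J rot2 at col 1 lands with bottom-row=7; cleared 0 line(s) (total 0); column heights now [0 9 9 9 7 0], max=9
Drop 5: I rot2 at col 2 lands with bottom-row=9; cleared 0 line(s) (total 0); column heights now [0 9 10 10 10 10], max=10
Drop 6: O rot2 at col 2 lands with bottom-row=10; cleared 0 line(s) (total 0); column heights now [0 9 12 12 10 10], max=12

Answer: 0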